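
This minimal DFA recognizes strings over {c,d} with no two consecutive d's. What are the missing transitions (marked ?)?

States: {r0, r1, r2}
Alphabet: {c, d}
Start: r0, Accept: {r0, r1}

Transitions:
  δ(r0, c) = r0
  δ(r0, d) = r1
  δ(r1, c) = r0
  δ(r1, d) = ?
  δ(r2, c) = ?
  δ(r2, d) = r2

From the language and accept set, identify what each state tracks — r0: last symbol not d (ok); r1: last symbol d (ok); r2: saw dd (dead).
Each missing δ(q, a) is the state matching the new tracked value after reading a.
δ(r1, d) = r2; δ(r2, c) = r2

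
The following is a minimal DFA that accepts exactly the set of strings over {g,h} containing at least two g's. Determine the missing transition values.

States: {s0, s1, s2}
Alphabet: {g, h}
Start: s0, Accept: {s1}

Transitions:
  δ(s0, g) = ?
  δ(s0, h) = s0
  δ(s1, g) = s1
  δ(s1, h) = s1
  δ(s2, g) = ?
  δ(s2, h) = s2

From the language and accept set, identify what each state tracks — s0: zero g's seen; s1: ≥ two g's seen; s2: one g seen.
Each missing δ(q, a) is the state matching the new tracked value after reading a.
δ(s0, g) = s2; δ(s2, g) = s1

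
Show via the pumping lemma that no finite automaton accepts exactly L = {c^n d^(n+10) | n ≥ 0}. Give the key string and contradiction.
Assume L is regular with pumping length p. Idea: pumping the c-block breaks the fixed offset of 10.
Choose s = c^p d^(p+10) ∈ L. By the pumping lemma, s = xyz with |xy| ≤ p, |y| > 0, so y = c^k with k ≥ 1. Then xy²z = c^(p+k) d^(p+10). For this to be in L we would need p+10 = (p+k)+10, i.e. k = 0, contradicting k ≥ 1. So xy²z ∉ L.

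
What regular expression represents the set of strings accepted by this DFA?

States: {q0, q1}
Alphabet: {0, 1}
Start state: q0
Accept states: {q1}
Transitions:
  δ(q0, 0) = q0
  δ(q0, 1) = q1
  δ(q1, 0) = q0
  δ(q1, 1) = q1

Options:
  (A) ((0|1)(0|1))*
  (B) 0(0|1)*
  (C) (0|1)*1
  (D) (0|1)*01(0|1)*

Check each option against the DFA on short strings; one disagreement eliminates an option:
  (A) ((0|1)(0|1))*: on ε the DFA stays in q0 and rejects (q0 ∉ Accept), but the regex matches it → eliminate
  (B) 0(0|1)*: on '0' the DFA goes q0 → q0 and rejects (q0 ∉ Accept), but the regex matches it → eliminate
  (C) (0|1)*1: agrees with the DFA on every string of length ≤ 6
  (D) (0|1)*01(0|1)*: on '1' the DFA goes q0 → q1 and accepts (q1 ∈ Accept), but the regex does not match it → eliminate
Only (C) is consistent with the DFA.
(C) (0|1)*1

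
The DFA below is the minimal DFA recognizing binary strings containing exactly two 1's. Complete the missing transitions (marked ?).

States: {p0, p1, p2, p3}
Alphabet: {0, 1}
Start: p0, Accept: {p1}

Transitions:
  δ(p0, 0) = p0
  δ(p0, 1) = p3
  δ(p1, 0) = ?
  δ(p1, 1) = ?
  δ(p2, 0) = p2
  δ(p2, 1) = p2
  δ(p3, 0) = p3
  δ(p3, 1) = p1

From the language and accept set, identify what each state tracks — p0: zero 1's; p1: two 1's; p2: ≥ three 1's (dead); p3: one 1.
Each missing δ(q, a) is the state matching the new tracked value after reading a.
δ(p1, 0) = p1; δ(p1, 1) = p2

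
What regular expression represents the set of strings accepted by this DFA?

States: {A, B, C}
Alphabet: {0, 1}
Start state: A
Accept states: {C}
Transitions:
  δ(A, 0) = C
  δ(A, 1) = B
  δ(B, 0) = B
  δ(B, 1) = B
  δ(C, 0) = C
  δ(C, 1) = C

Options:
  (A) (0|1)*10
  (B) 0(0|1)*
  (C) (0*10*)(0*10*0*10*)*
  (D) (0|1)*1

Check each option against the DFA on short strings; one disagreement eliminates an option:
  (A) (0|1)*10: on '0' the DFA goes A → C and accepts (C ∈ Accept), but the regex does not match it → eliminate
  (B) 0(0|1)*: agrees with the DFA on every string of length ≤ 6
  (C) (0*10*)(0*10*0*10*)*: on '0' the DFA goes A → C and accepts (C ∈ Accept), but the regex does not match it → eliminate
  (D) (0|1)*1: on '0' the DFA goes A → C and accepts (C ∈ Accept), but the regex does not match it → eliminate
Only (B) is consistent with the DFA.
(B) 0(0|1)*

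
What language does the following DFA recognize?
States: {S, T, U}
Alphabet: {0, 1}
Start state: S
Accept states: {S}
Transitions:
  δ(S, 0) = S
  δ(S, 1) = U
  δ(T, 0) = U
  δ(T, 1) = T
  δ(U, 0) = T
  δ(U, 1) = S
Testing a few strings:
  '01' → reject
  '00' → accept
  '11' → accept
  '10' → reject
State roles: S=value ≡ 0 (mod 3); T=value ≡ 2 (mod 3); U=value ≡ 1 (mod 3)
All binary strings representing a multiple of 3 (read in base 2; leading zeros allowed and ε counts as 0)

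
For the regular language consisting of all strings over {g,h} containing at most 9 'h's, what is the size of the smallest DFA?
By Myhill–Nerode, count the distinguishable equivalence classes: 11 classes — having seen 0, 1, …, 9, or >9 copies of 'h'; counts 0 through 9 are accepting and >9 is dead.
11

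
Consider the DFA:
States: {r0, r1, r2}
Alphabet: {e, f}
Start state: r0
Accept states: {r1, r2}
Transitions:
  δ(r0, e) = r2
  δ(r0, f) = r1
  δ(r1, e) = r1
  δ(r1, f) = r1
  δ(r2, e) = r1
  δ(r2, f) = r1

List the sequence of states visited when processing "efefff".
read 'e': r0 → r2
  read 'f': r2 → r1
  read 'e': r1 → r1
  read 'f': r1 → r1
  read 'f': r1 → r1
  read 'f': r1 → r1
r0 -> r2 -> r1 -> r1 -> r1 -> r1 -> r1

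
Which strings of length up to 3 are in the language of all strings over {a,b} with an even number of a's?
ε, b, aa, bb, aab, aba, baa, bbb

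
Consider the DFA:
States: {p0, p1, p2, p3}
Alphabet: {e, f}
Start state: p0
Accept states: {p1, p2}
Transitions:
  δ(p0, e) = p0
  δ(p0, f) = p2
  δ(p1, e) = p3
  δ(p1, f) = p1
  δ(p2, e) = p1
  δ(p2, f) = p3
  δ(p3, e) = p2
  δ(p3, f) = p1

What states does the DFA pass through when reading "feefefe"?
read 'f': p0 → p2
  read 'e': p2 → p1
  read 'e': p1 → p3
  read 'f': p3 → p1
  read 'e': p1 → p3
  read 'f': p3 → p1
  read 'e': p1 → p3
p0 -> p2 -> p1 -> p3 -> p1 -> p3 -> p1 -> p3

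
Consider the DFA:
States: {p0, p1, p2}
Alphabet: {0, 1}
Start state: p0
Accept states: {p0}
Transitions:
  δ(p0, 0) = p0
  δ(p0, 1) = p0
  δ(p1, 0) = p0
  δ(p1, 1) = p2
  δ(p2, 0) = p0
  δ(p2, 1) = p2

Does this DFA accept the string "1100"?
Processing string "1100":
  p0 --1--> p0
  p0 --1--> p0
  p0 --0--> p0
  p0 --0--> p0
Final state: p0
Accept states: {p0}
Yes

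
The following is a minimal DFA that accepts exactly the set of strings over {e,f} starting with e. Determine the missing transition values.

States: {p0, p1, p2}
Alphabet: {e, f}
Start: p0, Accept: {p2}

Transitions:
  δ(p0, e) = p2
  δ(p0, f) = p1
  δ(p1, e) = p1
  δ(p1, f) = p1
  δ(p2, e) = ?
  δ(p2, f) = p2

From the language and accept set, identify what each state tracks — p0: no input read; p1: started with f (dead); p2: started with e.
Each missing δ(q, a) is the state matching the new tracked value after reading a.
δ(p2, e) = p2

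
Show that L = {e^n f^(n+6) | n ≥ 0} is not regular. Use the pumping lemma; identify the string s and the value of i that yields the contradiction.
Assume L is regular with pumping length p. Idea: pumping the e-block breaks the fixed offset of 6.
Choose s = e^p f^(p+6) ∈ L. By the pumping lemma, s = xyz with |xy| ≤ p, |y| > 0, so y = e^k with k ≥ 1. Then xy²z = e^(p+k) f^(p+6). For this to be in L we would need p+6 = (p+k)+6, i.e. k = 0, contradicting k ≥ 1. So xy²z ∉ L.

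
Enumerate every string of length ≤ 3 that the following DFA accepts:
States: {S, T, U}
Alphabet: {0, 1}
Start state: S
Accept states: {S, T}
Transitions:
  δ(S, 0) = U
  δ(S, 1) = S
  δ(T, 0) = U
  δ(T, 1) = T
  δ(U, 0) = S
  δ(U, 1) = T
ε, 1, 00, 01, 11, 001, 011, 100, 101, 111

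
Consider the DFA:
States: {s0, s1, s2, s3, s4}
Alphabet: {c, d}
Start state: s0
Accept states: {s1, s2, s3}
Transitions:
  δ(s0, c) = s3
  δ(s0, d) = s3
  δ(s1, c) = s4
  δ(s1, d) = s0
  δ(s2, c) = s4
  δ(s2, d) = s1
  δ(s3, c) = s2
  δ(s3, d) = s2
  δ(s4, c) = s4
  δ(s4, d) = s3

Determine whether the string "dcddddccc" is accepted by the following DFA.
Processing string "dcddddccc":
  s0 --d--> s3
  s3 --c--> s2
  s2 --d--> s1
  s1 --d--> s0
  s0 --d--> s3
  s3 --d--> s2
  s2 --c--> s4
  s4 --c--> s4
  s4 --c--> s4
Final state: s4
Accept states: {s1, s2, s3}
No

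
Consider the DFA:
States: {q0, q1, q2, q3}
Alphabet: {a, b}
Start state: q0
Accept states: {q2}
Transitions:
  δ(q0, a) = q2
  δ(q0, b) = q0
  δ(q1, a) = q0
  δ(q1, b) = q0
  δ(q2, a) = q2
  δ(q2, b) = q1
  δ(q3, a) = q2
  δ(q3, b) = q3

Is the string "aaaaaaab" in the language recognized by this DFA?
Processing string "aaaaaaab":
  q0 --a--> q2
  q2 --a--> q2
  q2 --a--> q2
  q2 --a--> q2
  q2 --a--> q2
  q2 --a--> q2
  q2 --a--> q2
  q2 --b--> q1
Final state: q1
Accept states: {q2}
No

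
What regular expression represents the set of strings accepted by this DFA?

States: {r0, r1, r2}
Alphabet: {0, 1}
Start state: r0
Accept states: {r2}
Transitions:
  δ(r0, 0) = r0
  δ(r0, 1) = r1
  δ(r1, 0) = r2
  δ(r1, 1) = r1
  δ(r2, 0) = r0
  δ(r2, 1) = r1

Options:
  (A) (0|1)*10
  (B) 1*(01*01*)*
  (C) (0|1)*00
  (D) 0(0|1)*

Check each option against the DFA on short strings; one disagreement eliminates an option:
  (A) (0|1)*10: agrees with the DFA on every string of length ≤ 6
  (B) 1*(01*01*)*: on ε the DFA stays in r0 and rejects (r0 ∉ Accept), but the regex matches it → eliminate
  (C) (0|1)*00: on '00' the DFA goes r0 → r0 → r0 and rejects (r0 ∉ Accept), but the regex matches it → eliminate
  (D) 0(0|1)*: on '0' the DFA goes r0 → r0 and rejects (r0 ∉ Accept), but the regex matches it → eliminate
Only (A) is consistent with the DFA.
(A) (0|1)*10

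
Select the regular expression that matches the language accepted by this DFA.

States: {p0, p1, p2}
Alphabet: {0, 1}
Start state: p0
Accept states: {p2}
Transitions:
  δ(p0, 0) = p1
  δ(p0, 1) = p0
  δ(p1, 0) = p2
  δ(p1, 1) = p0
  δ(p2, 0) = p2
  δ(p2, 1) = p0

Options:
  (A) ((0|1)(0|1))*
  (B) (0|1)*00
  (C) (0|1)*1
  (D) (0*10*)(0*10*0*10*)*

Check each option against the DFA on short strings; one disagreement eliminates an option:
  (A) ((0|1)(0|1))*: on ε the DFA stays in p0 and rejects (p0 ∉ Accept), but the regex matches it → eliminate
  (B) (0|1)*00: agrees with the DFA on every string of length ≤ 6
  (C) (0|1)*1: on '1' the DFA goes p0 → p0 and rejects (p0 ∉ Accept), but the regex matches it → eliminate
  (D) (0*10*)(0*10*0*10*)*: on '1' the DFA goes p0 → p0 and rejects (p0 ∉ Accept), but the regex matches it → eliminate
Only (B) is consistent with the DFA.
(B) (0|1)*00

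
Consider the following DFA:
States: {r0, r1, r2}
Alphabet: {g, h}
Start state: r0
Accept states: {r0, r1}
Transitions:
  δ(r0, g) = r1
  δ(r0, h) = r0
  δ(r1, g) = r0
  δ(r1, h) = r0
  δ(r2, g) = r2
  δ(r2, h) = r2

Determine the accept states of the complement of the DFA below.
Complement accept states = All states \ Original accept states
= {r0, r1, r2} \ {r0, r1}
{r2}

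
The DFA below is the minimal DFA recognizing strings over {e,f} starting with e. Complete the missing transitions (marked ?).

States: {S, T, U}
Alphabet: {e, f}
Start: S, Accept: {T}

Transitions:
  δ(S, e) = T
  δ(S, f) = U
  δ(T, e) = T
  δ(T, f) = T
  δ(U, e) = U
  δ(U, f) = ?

From the language and accept set, identify what each state tracks — S: no input read; T: started with e; U: started with f (dead).
Each missing δ(q, a) is the state matching the new tracked value after reading a.
δ(U, f) = U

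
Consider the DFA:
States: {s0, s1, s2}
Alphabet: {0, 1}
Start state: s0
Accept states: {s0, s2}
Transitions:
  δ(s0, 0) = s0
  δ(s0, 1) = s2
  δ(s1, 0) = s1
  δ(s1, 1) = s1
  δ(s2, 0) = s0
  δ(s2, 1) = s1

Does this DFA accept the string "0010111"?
Processing string "0010111":
  s0 --0--> s0
  s0 --0--> s0
  s0 --1--> s2
  s2 --0--> s0
  s0 --1--> s2
  s2 --1--> s1
  s1 --1--> s1
Final state: s1
Accept states: {s0, s2}
No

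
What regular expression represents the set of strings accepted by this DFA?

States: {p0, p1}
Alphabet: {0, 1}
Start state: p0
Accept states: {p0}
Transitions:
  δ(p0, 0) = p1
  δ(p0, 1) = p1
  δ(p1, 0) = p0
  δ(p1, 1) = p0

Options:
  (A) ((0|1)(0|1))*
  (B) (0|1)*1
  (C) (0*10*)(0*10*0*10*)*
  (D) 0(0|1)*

Check each option against the DFA on short strings; one disagreement eliminates an option:
  (A) ((0|1)(0|1))*: agrees with the DFA on every string of length ≤ 6
  (B) (0|1)*1: on ε the DFA stays in p0 and accepts (p0 ∈ Accept), but the regex does not match it → eliminate
  (C) (0*10*)(0*10*0*10*)*: on ε the DFA stays in p0 and accepts (p0 ∈ Accept), but the regex does not match it → eliminate
  (D) 0(0|1)*: on ε the DFA stays in p0 and accepts (p0 ∈ Accept), but the regex does not match it → eliminate
Only (A) is consistent with the DFA.
(A) ((0|1)(0|1))*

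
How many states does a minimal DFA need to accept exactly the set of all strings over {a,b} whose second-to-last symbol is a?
By Myhill–Nerode, count the distinguishable equivalence classes: 2^2 = 4 classes — the DFA must remember the last 2 symbols read; every pair of distinct length-2 suffixes is distinguishable by some continuation.
4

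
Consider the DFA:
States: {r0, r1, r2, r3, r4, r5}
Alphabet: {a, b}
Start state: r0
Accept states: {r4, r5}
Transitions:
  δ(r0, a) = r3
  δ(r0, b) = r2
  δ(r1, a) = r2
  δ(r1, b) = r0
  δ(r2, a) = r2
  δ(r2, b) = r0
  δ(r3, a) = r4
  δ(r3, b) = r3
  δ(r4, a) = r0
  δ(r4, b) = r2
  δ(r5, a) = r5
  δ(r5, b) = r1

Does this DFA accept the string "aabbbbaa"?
Processing string "aabbbbaa":
  r0 --a--> r3
  r3 --a--> r4
  r4 --b--> r2
  r2 --b--> r0
  r0 --b--> r2
  r2 --b--> r0
  r0 --a--> r3
  r3 --a--> r4
Final state: r4
Accept states: {r4, r5}
Yes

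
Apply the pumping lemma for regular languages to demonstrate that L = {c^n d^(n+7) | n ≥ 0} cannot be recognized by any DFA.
Assume L is regular with pumping length p. Idea: pumping the c-block breaks the fixed offset of 7.
Choose s = c^p d^(p+7) ∈ L. By the pumping lemma, s = xyz with |xy| ≤ p, |y| > 0, so y = c^k with k ≥ 1. Then xy²z = c^(p+k) d^(p+7). For this to be in L we would need p+7 = (p+k)+7, i.e. k = 0, contradicting k ≥ 1. So xy²z ∉ L.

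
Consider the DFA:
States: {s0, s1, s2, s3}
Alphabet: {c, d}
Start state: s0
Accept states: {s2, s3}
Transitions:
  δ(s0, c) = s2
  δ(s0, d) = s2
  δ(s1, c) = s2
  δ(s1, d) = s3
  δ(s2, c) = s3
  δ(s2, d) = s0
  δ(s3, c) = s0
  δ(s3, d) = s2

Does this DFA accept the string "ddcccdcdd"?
Processing string "ddcccdcdd":
  s0 --d--> s2
  s2 --d--> s0
  s0 --c--> s2
  s2 --c--> s3
  s3 --c--> s0
  s0 --d--> s2
  s2 --c--> s3
  s3 --d--> s2
  s2 --d--> s0
Final state: s0
Accept states: {s2, s3}
No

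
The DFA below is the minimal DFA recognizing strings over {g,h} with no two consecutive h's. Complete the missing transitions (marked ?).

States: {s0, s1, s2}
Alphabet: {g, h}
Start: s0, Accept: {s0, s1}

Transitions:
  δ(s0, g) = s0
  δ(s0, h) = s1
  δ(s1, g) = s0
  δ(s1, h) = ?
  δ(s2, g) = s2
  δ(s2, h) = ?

From the language and accept set, identify what each state tracks — s0: last symbol not h (ok); s1: last symbol h (ok); s2: saw hh (dead).
Each missing δ(q, a) is the state matching the new tracked value after reading a.
δ(s1, h) = s2; δ(s2, h) = s2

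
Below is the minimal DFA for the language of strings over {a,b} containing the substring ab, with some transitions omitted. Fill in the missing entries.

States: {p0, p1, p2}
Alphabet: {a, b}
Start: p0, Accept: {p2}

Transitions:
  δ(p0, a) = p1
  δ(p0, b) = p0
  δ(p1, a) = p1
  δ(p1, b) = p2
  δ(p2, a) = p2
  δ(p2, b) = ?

From the language and accept set, identify what each state tracks — p0: no a seen yet; p1: seen a a, waiting for b; p2: substring ab seen.
Each missing δ(q, a) is the state matching the new tracked value after reading a.
δ(p2, b) = p2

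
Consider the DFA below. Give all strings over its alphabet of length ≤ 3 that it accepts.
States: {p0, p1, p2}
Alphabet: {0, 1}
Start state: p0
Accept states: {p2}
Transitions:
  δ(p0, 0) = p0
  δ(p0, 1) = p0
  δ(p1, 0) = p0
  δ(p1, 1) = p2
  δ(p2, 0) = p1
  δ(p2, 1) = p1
None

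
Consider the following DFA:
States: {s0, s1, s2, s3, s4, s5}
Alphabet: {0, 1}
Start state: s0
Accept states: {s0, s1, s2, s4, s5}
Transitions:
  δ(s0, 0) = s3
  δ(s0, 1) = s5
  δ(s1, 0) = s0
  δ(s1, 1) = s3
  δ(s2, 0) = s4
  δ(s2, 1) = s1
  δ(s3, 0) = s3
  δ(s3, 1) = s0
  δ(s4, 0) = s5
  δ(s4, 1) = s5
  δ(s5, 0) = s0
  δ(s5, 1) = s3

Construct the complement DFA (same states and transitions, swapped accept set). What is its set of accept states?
Complement accept states = All states \ Original accept states
= {s0, s1, s2, s3, s4, s5} \ {s0, s1, s2, s4, s5}
{s3}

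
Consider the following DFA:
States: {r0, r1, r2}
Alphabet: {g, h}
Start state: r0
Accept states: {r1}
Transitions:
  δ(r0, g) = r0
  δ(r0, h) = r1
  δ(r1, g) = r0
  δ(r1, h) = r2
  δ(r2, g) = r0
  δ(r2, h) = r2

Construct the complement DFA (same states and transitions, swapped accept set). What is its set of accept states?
Complement accept states = All states \ Original accept states
= {r0, r1, r2} \ {r1}
{r0, r2}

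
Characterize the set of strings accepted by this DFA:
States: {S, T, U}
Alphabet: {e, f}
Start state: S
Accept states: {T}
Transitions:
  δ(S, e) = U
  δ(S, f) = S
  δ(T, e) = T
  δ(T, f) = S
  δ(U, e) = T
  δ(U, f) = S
Testing a few strings:
  'eee' → accept
  'eefe' → reject
  'e' → reject
  'f' → reject
State roles: S=last symbol not e; T=two trailing e's; U=one trailing e
All strings over {e,f} ending with ee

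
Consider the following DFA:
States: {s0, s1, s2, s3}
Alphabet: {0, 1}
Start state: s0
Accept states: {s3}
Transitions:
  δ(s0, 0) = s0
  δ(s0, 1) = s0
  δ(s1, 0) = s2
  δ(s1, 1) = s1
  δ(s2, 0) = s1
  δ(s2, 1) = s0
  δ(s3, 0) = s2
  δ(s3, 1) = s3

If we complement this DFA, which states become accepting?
Complement accept states = All states \ Original accept states
= {s0, s1, s2, s3} \ {s3}
{s0, s1, s2}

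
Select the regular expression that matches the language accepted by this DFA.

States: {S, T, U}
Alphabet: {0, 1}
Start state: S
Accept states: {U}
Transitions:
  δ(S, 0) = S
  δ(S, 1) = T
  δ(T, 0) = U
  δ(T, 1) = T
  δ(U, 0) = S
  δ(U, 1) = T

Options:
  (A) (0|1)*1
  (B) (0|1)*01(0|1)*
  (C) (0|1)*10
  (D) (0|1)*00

Check each option against the DFA on short strings; one disagreement eliminates an option:
  (A) (0|1)*1: on '1' the DFA goes S → T and rejects (T ∉ Accept), but the regex matches it → eliminate
  (B) (0|1)*01(0|1)*: on '01' the DFA goes S → S → T and rejects (T ∉ Accept), but the regex matches it → eliminate
  (C) (0|1)*10: agrees with the DFA on every string of length ≤ 6
  (D) (0|1)*00: on '00' the DFA goes S → S → S and rejects (S ∉ Accept), but the regex matches it → eliminate
Only (C) is consistent with the DFA.
(C) (0|1)*10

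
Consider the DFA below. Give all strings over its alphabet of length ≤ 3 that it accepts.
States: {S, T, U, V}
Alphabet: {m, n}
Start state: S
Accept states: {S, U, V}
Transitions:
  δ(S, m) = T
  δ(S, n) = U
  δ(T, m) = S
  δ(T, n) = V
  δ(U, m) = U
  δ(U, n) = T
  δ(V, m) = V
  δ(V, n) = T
ε, n, mm, mn, nm, mmn, mnm, nmm, nnm, nnn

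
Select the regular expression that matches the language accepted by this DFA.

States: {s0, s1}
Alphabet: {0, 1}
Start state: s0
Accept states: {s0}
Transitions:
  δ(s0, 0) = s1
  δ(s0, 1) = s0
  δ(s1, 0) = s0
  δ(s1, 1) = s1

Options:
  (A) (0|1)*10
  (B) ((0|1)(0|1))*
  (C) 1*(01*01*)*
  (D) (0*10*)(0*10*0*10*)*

Check each option against the DFA on short strings; one disagreement eliminates an option:
  (A) (0|1)*10: on ε the DFA stays in s0 and accepts (s0 ∈ Accept), but the regex does not match it → eliminate
  (B) ((0|1)(0|1))*: on '1' the DFA goes s0 → s0 and accepts (s0 ∈ Accept), but the regex does not match it → eliminate
  (C) 1*(01*01*)*: agrees with the DFA on every string of length ≤ 6
  (D) (0*10*)(0*10*0*10*)*: on ε the DFA stays in s0 and accepts (s0 ∈ Accept), but the regex does not match it → eliminate
Only (C) is consistent with the DFA.
(C) 1*(01*01*)*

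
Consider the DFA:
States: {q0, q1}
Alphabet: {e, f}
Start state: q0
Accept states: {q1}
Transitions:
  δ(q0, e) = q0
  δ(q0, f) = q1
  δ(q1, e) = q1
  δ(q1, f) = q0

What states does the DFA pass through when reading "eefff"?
read 'e': q0 → q0
  read 'e': q0 → q0
  read 'f': q0 → q1
  read 'f': q1 → q0
  read 'f': q0 → q1
q0 -> q0 -> q0 -> q1 -> q0 -> q1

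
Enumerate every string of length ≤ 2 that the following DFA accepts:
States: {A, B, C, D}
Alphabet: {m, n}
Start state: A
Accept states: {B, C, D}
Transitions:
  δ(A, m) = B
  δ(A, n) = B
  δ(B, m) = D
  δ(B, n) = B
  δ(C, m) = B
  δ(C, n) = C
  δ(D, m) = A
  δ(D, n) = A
m, n, mm, mn, nm, nn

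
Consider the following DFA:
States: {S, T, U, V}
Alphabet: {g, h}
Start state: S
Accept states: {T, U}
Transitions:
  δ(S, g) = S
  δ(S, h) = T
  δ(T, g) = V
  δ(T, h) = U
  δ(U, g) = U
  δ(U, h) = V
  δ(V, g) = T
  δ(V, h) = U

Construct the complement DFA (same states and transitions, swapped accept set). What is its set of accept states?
Complement accept states = All states \ Original accept states
= {S, T, U, V} \ {T, U}
{S, V}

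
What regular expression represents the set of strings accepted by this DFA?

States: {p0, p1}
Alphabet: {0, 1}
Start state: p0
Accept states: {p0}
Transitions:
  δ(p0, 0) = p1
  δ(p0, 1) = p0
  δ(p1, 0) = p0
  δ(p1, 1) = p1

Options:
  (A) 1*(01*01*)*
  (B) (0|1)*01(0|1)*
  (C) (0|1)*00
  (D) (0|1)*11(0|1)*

Check each option against the DFA on short strings; one disagreement eliminates an option:
  (A) 1*(01*01*)*: agrees with the DFA on every string of length ≤ 6
  (B) (0|1)*01(0|1)*: on ε the DFA stays in p0 and accepts (p0 ∈ Accept), but the regex does not match it → eliminate
  (C) (0|1)*00: on ε the DFA stays in p0 and accepts (p0 ∈ Accept), but the regex does not match it → eliminate
  (D) (0|1)*11(0|1)*: on ε the DFA stays in p0 and accepts (p0 ∈ Accept), but the regex does not match it → eliminate
Only (A) is consistent with the DFA.
(A) 1*(01*01*)*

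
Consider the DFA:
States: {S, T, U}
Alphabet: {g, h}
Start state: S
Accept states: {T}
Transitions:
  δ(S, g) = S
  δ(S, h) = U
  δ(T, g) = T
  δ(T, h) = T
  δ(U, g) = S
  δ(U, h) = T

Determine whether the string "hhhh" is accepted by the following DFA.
Processing string "hhhh":
  S --h--> U
  U --h--> T
  T --h--> T
  T --h--> T
Final state: T
Accept states: {T}
Yes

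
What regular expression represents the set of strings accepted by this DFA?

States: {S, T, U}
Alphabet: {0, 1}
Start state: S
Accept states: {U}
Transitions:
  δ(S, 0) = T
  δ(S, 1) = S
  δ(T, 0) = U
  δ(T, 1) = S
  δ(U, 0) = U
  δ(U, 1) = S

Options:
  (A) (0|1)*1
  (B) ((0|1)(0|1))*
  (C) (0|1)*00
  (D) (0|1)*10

Check each option against the DFA on short strings; one disagreement eliminates an option:
  (A) (0|1)*1: on '1' the DFA goes S → S and rejects (S ∉ Accept), but the regex matches it → eliminate
  (B) ((0|1)(0|1))*: on ε the DFA stays in S and rejects (S ∉ Accept), but the regex matches it → eliminate
  (C) (0|1)*00: agrees with the DFA on every string of length ≤ 6
  (D) (0|1)*10: on '00' the DFA goes S → T → U and accepts (U ∈ Accept), but the regex does not match it → eliminate
Only (C) is consistent with the DFA.
(C) (0|1)*00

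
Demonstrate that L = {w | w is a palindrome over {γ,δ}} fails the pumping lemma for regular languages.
Assume L is regular with pumping length p. Idea: pumping the leading γ-block breaks the symmetry.
Choose s = γ^p δ γ^p (a palindrome of length 2p+1 ≥ p). By the pumping lemma, s = xyz with |xy| ≤ p, |y| > 0, so y = γ^k with k > 0 (xy lies entirely in the first γ^p). Then xy²z = γ^(p+k) δ γ^p, which is not a palindrome since p+k ≠ p.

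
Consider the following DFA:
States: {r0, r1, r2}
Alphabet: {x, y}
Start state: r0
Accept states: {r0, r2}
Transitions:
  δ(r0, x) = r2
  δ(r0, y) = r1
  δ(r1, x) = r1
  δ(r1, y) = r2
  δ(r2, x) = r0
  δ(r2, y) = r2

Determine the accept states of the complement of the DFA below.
Complement accept states = All states \ Original accept states
= {r0, r1, r2} \ {r0, r2}
{r1}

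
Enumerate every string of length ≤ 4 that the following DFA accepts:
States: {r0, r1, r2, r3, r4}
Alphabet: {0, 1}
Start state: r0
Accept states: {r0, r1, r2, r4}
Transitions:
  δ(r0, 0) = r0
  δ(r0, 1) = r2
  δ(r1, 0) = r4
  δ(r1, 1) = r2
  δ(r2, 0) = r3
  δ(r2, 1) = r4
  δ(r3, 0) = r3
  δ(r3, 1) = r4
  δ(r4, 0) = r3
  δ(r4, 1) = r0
ε, 0, 1, 00, 01, 11, 000, 001, 011, 101, 111, 0000, 0001, 0011, 0101, 0111, 1001, 1011, 1101, 1110, 1111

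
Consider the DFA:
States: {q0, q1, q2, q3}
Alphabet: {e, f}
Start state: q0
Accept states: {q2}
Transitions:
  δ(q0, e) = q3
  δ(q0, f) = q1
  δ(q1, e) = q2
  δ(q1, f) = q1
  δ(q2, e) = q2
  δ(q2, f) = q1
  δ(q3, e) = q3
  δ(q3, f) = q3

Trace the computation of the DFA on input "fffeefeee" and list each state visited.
read 'f': q0 → q1
  read 'f': q1 → q1
  read 'f': q1 → q1
  read 'e': q1 → q2
  read 'e': q2 → q2
  read 'f': q2 → q1
  read 'e': q1 → q2
  read 'e': q2 → q2
  read 'e': q2 → q2
q0 -> q1 -> q1 -> q1 -> q2 -> q2 -> q1 -> q2 -> q2 -> q2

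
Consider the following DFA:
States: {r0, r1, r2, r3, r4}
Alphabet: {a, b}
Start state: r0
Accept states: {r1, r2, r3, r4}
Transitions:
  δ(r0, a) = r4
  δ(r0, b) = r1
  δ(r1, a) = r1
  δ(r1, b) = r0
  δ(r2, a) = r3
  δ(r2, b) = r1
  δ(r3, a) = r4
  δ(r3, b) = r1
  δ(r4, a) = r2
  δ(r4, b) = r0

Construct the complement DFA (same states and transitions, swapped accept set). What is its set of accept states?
Complement accept states = All states \ Original accept states
= {r0, r1, r2, r3, r4} \ {r1, r2, r3, r4}
{r0}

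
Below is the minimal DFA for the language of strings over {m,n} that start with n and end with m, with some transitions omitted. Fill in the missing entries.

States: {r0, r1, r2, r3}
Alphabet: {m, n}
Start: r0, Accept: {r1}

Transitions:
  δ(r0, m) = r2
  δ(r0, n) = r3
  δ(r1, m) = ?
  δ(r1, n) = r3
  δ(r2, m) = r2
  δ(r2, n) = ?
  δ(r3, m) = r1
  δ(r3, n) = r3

From the language and accept set, identify what each state tracks — r0: no input read; r1: started with n, last symbol m; r2: started with m (dead); r3: started with n, last symbol n.
Each missing δ(q, a) is the state matching the new tracked value after reading a.
δ(r1, m) = r1; δ(r2, n) = r2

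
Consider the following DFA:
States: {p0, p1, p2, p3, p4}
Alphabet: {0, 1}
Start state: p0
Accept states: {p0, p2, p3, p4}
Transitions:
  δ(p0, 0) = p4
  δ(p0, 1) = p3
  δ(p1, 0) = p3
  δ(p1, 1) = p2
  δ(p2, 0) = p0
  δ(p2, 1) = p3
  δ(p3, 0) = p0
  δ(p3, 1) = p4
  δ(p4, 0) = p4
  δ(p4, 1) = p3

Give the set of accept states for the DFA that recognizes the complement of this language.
Complement accept states = All states \ Original accept states
= {p0, p1, p2, p3, p4} \ {p0, p2, p3, p4}
{p1}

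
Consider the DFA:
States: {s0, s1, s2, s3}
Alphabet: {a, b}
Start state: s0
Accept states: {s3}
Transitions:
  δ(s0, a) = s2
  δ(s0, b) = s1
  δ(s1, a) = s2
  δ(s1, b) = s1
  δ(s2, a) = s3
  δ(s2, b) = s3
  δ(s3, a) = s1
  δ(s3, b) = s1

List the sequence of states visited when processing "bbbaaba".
read 'b': s0 → s1
  read 'b': s1 → s1
  read 'b': s1 → s1
  read 'a': s1 → s2
  read 'a': s2 → s3
  read 'b': s3 → s1
  read 'a': s1 → s2
s0 -> s1 -> s1 -> s1 -> s2 -> s3 -> s1 -> s2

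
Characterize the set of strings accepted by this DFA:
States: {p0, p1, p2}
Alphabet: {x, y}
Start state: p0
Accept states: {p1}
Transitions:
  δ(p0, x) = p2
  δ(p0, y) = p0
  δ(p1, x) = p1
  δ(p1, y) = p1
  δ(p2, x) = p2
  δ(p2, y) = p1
Testing a few strings:
  'xx' → reject
  'y' → reject
  'xyxx' → accept
  'xyy' → accept
State roles: p0=no x seen yet; p1=substring xy seen; p2=seen a x, waiting for y
All strings over {x,y} containing the substring xy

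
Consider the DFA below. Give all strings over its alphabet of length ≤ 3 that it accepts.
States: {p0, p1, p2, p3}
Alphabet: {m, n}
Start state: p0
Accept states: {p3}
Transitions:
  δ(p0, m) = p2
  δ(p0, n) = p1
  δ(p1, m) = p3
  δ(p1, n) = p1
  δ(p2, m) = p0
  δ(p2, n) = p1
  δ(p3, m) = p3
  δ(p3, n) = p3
nm, mnm, nmm, nmn, nnm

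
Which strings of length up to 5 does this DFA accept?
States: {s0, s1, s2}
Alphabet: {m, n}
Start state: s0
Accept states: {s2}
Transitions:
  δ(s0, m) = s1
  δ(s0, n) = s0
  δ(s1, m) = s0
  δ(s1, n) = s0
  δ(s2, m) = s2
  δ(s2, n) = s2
None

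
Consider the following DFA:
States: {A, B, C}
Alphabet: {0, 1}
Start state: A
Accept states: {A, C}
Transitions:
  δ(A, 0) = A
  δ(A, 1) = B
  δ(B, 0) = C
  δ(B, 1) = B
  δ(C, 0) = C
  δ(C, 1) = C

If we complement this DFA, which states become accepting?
Complement accept states = All states \ Original accept states
= {A, B, C} \ {A, C}
{B}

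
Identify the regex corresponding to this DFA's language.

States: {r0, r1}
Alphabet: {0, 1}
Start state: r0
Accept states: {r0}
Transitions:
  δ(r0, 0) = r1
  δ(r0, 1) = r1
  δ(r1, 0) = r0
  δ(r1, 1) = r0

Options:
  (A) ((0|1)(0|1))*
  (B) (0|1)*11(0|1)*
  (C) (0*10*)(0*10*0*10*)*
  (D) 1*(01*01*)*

Check each option against the DFA on short strings; one disagreement eliminates an option:
  (A) ((0|1)(0|1))*: agrees with the DFA on every string of length ≤ 6
  (B) (0|1)*11(0|1)*: on ε the DFA stays in r0 and accepts (r0 ∈ Accept), but the regex does not match it → eliminate
  (C) (0*10*)(0*10*0*10*)*: on ε the DFA stays in r0 and accepts (r0 ∈ Accept), but the regex does not match it → eliminate
  (D) 1*(01*01*)*: on '1' the DFA goes r0 → r1 and rejects (r1 ∉ Accept), but the regex matches it → eliminate
Only (A) is consistent with the DFA.
(A) ((0|1)(0|1))*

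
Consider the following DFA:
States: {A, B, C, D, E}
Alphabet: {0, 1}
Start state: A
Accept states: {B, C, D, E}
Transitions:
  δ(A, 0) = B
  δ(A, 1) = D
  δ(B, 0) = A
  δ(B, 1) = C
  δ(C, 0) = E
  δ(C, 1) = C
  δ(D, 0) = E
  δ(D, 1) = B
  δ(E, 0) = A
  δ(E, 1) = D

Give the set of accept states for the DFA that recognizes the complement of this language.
Complement accept states = All states \ Original accept states
= {A, B, C, D, E} \ {B, C, D, E}
{A}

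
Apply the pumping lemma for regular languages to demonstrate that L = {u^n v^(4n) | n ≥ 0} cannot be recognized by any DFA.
Assume L is regular with pumping length p. Idea: pumping the u-block breaks the 1:4 ratio.
Choose s = u^p v^(4p) (length 5p ≥ p). By the pumping lemma, s = xyz with |xy| ≤ p, |y| > 0, so y = u^k with k ≥ 1. Then xy²z = u^(p+k) v^(4p). For this to be in L we would need 4p = 4(p+k), i.e. 4k = 0, contradicting k ≥ 1. So xy²z ∉ L.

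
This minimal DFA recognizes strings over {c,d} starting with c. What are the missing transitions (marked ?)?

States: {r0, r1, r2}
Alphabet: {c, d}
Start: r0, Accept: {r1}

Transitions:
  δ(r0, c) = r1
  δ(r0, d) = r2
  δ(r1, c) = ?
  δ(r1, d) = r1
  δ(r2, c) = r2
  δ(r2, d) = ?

From the language and accept set, identify what each state tracks — r0: no input read; r1: started with c; r2: started with d (dead).
Each missing δ(q, a) is the state matching the new tracked value after reading a.
δ(r1, c) = r1; δ(r2, d) = r2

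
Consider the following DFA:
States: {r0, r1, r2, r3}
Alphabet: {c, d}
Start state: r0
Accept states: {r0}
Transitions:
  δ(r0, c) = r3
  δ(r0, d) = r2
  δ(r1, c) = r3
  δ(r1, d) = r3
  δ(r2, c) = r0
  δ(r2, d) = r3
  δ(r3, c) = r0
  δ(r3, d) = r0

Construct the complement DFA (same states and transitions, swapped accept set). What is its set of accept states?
Complement accept states = All states \ Original accept states
= {r0, r1, r2, r3} \ {r0}
{r1, r2, r3}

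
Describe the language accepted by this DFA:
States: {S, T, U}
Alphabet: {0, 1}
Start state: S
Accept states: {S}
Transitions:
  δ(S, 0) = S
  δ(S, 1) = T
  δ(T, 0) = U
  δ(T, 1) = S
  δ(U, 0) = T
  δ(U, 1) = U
Testing a few strings:
  '1' → reject
  '11' → accept
  '10' → reject
  '101' → reject
State roles: S=value ≡ 0 (mod 3); T=value ≡ 1 (mod 3); U=value ≡ 2 (mod 3)
All binary strings representing a multiple of 3 (read in base 2; leading zeros allowed and ε counts as 0)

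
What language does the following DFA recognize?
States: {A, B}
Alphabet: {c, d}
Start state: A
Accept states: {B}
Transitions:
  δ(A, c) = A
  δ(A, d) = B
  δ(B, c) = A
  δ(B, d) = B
Testing a few strings:
  'dc' → reject
  'c' → reject
  'ddc' → reject
  'd' → accept
State roles: A=last symbol not d; B=last symbol is d
All strings over {c,d} ending with d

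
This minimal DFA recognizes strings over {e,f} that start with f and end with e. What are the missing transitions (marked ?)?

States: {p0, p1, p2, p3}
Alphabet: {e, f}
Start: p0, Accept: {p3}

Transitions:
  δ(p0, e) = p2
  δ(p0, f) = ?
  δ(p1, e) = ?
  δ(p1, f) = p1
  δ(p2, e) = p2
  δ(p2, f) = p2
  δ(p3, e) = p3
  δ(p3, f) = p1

From the language and accept set, identify what each state tracks — p0: no input read; p1: started with f, last symbol f; p2: started with e (dead); p3: started with f, last symbol e.
Each missing δ(q, a) is the state matching the new tracked value after reading a.
δ(p0, f) = p1; δ(p1, e) = p3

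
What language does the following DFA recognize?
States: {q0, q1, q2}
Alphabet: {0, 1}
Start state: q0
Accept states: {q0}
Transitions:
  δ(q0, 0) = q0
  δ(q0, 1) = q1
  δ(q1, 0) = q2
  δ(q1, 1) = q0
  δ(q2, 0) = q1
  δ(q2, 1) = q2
Testing a few strings:
  '1111' → accept
  '00' → accept
  '1' → reject
  '1000' → reject
State roles: q0=value ≡ 0 (mod 3); q1=value ≡ 1 (mod 3); q2=value ≡ 2 (mod 3)
All binary strings representing a multiple of 3 (read in base 2; leading zeros allowed and ε counts as 0)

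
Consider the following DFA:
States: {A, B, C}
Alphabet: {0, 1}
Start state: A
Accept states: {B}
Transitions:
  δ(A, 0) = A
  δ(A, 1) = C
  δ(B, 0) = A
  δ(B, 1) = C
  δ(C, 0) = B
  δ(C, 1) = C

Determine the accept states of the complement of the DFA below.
Complement accept states = All states \ Original accept states
= {A, B, C} \ {B}
{A, C}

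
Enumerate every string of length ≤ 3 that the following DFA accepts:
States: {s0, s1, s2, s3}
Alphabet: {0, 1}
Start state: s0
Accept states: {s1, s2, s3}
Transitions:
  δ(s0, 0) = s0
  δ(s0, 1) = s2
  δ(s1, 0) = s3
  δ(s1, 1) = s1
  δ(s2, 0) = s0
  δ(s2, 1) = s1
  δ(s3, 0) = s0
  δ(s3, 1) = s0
1, 01, 11, 001, 011, 101, 110, 111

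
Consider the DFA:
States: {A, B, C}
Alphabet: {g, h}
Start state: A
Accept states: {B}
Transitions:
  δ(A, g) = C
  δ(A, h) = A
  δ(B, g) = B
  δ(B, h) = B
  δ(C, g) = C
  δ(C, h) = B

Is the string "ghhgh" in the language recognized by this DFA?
Processing string "ghhgh":
  A --g--> C
  C --h--> B
  B --h--> B
  B --g--> B
  B --h--> B
Final state: B
Accept states: {B}
Yes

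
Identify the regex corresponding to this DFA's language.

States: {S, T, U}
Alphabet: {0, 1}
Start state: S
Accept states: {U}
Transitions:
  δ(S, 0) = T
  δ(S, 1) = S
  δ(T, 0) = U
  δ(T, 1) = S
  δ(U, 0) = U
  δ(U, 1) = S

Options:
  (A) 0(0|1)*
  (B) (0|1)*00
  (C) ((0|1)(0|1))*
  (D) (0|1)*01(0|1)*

Check each option against the DFA on short strings; one disagreement eliminates an option:
  (A) 0(0|1)*: on '0' the DFA goes S → T and rejects (T ∉ Accept), but the regex matches it → eliminate
  (B) (0|1)*00: agrees with the DFA on every string of length ≤ 6
  (C) ((0|1)(0|1))*: on ε the DFA stays in S and rejects (S ∉ Accept), but the regex matches it → eliminate
  (D) (0|1)*01(0|1)*: on '00' the DFA goes S → T → U and accepts (U ∈ Accept), but the regex does not match it → eliminate
Only (B) is consistent with the DFA.
(B) (0|1)*00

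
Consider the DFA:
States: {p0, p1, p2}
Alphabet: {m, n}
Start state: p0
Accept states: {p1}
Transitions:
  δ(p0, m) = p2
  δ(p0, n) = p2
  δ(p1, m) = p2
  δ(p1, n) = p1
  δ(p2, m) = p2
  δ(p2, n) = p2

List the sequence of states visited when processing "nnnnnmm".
read 'n': p0 → p2
  read 'n': p2 → p2
  read 'n': p2 → p2
  read 'n': p2 → p2
  read 'n': p2 → p2
  read 'm': p2 → p2
  read 'm': p2 → p2
p0 -> p2 -> p2 -> p2 -> p2 -> p2 -> p2 -> p2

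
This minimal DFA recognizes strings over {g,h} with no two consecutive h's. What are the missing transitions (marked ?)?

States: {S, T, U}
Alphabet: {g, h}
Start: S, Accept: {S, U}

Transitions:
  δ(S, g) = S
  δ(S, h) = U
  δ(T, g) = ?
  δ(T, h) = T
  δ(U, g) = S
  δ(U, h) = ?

From the language and accept set, identify what each state tracks — S: last symbol not h (ok); T: saw hh (dead); U: last symbol h (ok).
Each missing δ(q, a) is the state matching the new tracked value after reading a.
δ(T, g) = T; δ(U, h) = T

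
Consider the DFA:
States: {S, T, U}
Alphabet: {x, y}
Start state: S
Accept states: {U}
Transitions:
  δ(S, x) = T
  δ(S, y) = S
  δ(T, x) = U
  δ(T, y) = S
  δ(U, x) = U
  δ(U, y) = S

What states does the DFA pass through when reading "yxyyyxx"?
read 'y': S → S
  read 'x': S → T
  read 'y': T → S
  read 'y': S → S
  read 'y': S → S
  read 'x': S → T
  read 'x': T → U
S -> S -> T -> S -> S -> S -> T -> U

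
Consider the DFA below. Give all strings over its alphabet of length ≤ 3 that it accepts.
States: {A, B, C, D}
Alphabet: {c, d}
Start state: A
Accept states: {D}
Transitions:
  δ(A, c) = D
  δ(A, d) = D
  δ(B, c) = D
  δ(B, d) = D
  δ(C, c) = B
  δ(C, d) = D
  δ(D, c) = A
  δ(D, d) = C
c, d, ccc, ccd, cdd, dcc, dcd, ddd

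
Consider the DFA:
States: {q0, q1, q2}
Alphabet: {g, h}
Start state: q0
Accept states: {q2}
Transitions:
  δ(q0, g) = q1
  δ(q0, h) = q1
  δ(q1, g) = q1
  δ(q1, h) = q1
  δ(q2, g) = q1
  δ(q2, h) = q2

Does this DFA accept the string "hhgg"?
Processing string "hhgg":
  q0 --h--> q1
  q1 --h--> q1
  q1 --g--> q1
  q1 --g--> q1
Final state: q1
Accept states: {q2}
No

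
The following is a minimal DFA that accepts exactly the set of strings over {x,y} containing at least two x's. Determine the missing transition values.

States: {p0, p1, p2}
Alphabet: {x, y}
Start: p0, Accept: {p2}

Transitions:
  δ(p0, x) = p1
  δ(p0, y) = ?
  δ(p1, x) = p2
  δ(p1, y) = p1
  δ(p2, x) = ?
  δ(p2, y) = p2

From the language and accept set, identify what each state tracks — p0: zero x's seen; p1: one x seen; p2: ≥ two x's seen.
Each missing δ(q, a) is the state matching the new tracked value after reading a.
δ(p0, y) = p0; δ(p2, x) = p2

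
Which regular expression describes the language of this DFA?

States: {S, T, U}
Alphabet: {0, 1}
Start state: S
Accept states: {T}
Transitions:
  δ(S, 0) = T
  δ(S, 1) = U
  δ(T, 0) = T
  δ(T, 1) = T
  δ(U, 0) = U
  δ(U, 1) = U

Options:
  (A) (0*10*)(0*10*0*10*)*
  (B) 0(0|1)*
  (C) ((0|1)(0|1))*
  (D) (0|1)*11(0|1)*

Check each option against the DFA on short strings; one disagreement eliminates an option:
  (A) (0*10*)(0*10*0*10*)*: on '0' the DFA goes S → T and accepts (T ∈ Accept), but the regex does not match it → eliminate
  (B) 0(0|1)*: agrees with the DFA on every string of length ≤ 6
  (C) ((0|1)(0|1))*: on ε the DFA stays in S and rejects (S ∉ Accept), but the regex matches it → eliminate
  (D) (0|1)*11(0|1)*: on '0' the DFA goes S → T and accepts (T ∈ Accept), but the regex does not match it → eliminate
Only (B) is consistent with the DFA.
(B) 0(0|1)*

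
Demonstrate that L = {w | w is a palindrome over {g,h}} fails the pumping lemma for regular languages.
Assume L is regular with pumping length p. Idea: pumping the leading g-block breaks the symmetry.
Choose s = g^p h g^p (a palindrome of length 2p+1 ≥ p). By the pumping lemma, s = xyz with |xy| ≤ p, |y| > 0, so y = g^k with k > 0 (xy lies entirely in the first g^p). Then xy²z = g^(p+k) h g^p, which is not a palindrome since p+k ≠ p.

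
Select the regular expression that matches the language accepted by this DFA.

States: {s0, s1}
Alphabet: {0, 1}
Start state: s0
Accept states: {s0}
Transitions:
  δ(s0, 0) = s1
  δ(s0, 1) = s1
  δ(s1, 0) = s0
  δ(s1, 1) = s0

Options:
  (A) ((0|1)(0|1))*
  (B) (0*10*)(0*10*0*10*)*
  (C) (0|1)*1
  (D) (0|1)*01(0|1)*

Check each option against the DFA on short strings; one disagreement eliminates an option:
  (A) ((0|1)(0|1))*: agrees with the DFA on every string of length ≤ 6
  (B) (0*10*)(0*10*0*10*)*: on ε the DFA stays in s0 and accepts (s0 ∈ Accept), but the regex does not match it → eliminate
  (C) (0|1)*1: on ε the DFA stays in s0 and accepts (s0 ∈ Accept), but the regex does not match it → eliminate
  (D) (0|1)*01(0|1)*: on ε the DFA stays in s0 and accepts (s0 ∈ Accept), but the regex does not match it → eliminate
Only (A) is consistent with the DFA.
(A) ((0|1)(0|1))*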